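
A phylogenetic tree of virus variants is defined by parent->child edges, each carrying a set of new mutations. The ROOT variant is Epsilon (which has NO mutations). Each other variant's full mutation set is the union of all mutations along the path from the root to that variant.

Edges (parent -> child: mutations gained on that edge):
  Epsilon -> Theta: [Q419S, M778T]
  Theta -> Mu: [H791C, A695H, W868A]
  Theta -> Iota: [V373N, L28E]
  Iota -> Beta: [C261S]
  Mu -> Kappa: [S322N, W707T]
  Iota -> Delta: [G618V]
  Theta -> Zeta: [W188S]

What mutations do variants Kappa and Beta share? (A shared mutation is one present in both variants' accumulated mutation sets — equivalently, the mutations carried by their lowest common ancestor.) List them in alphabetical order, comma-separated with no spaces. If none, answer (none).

Answer: M778T,Q419S

Derivation:
Accumulating mutations along path to Kappa:
  At Epsilon: gained [] -> total []
  At Theta: gained ['Q419S', 'M778T'] -> total ['M778T', 'Q419S']
  At Mu: gained ['H791C', 'A695H', 'W868A'] -> total ['A695H', 'H791C', 'M778T', 'Q419S', 'W868A']
  At Kappa: gained ['S322N', 'W707T'] -> total ['A695H', 'H791C', 'M778T', 'Q419S', 'S322N', 'W707T', 'W868A']
Mutations(Kappa) = ['A695H', 'H791C', 'M778T', 'Q419S', 'S322N', 'W707T', 'W868A']
Accumulating mutations along path to Beta:
  At Epsilon: gained [] -> total []
  At Theta: gained ['Q419S', 'M778T'] -> total ['M778T', 'Q419S']
  At Iota: gained ['V373N', 'L28E'] -> total ['L28E', 'M778T', 'Q419S', 'V373N']
  At Beta: gained ['C261S'] -> total ['C261S', 'L28E', 'M778T', 'Q419S', 'V373N']
Mutations(Beta) = ['C261S', 'L28E', 'M778T', 'Q419S', 'V373N']
Intersection: ['A695H', 'H791C', 'M778T', 'Q419S', 'S322N', 'W707T', 'W868A'] ∩ ['C261S', 'L28E', 'M778T', 'Q419S', 'V373N'] = ['M778T', 'Q419S']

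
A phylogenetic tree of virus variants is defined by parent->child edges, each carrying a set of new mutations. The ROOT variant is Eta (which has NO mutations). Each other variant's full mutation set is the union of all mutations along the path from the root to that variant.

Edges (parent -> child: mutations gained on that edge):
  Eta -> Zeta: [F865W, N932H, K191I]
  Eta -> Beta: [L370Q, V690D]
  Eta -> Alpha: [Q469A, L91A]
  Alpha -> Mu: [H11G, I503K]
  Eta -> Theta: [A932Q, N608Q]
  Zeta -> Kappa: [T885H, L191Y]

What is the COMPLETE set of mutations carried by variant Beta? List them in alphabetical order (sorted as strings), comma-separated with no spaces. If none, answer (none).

At Eta: gained [] -> total []
At Beta: gained ['L370Q', 'V690D'] -> total ['L370Q', 'V690D']

Answer: L370Q,V690D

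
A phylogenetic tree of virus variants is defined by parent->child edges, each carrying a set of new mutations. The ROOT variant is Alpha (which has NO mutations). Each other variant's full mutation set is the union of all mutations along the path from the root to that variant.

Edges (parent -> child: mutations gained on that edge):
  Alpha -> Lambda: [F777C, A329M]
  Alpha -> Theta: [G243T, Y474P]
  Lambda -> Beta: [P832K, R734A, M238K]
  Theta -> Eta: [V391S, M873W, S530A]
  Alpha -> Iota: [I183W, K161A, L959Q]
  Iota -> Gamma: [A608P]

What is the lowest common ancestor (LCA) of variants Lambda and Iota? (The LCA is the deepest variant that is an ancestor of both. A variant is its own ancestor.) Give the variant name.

Answer: Alpha

Derivation:
Path from root to Lambda: Alpha -> Lambda
  ancestors of Lambda: {Alpha, Lambda}
Path from root to Iota: Alpha -> Iota
  ancestors of Iota: {Alpha, Iota}
Common ancestors: {Alpha}
Walk up from Iota: Iota (not in ancestors of Lambda), Alpha (in ancestors of Lambda)
Deepest common ancestor (LCA) = Alpha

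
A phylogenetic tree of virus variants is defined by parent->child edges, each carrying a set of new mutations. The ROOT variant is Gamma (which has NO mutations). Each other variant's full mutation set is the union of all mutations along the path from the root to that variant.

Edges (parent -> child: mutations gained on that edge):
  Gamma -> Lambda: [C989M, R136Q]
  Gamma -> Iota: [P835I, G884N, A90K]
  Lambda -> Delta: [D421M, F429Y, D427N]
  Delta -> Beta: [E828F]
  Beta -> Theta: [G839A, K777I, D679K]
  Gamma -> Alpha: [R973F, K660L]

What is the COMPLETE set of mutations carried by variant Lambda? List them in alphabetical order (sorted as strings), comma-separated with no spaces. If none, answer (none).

At Gamma: gained [] -> total []
At Lambda: gained ['C989M', 'R136Q'] -> total ['C989M', 'R136Q']

Answer: C989M,R136Q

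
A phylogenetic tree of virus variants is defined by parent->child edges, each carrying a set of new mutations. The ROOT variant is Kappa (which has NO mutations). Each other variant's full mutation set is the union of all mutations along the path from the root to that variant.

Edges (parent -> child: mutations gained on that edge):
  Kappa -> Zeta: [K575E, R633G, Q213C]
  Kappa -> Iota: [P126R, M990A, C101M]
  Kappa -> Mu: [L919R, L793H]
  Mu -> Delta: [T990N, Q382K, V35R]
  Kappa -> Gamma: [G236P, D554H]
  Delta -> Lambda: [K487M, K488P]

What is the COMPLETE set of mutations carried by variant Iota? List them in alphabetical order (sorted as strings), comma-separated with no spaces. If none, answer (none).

Answer: C101M,M990A,P126R

Derivation:
At Kappa: gained [] -> total []
At Iota: gained ['P126R', 'M990A', 'C101M'] -> total ['C101M', 'M990A', 'P126R']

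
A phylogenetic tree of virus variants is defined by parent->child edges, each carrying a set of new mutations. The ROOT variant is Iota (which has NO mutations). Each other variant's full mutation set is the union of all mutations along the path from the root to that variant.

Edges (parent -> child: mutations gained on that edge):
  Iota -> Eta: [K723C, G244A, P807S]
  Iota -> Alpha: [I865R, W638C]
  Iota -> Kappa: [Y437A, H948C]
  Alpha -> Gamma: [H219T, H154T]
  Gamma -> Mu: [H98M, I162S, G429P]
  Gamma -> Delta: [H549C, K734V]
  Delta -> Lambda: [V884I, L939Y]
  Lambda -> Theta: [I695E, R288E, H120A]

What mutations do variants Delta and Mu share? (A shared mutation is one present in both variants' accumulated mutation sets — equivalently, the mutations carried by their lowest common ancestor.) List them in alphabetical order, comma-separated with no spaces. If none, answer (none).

Accumulating mutations along path to Delta:
  At Iota: gained [] -> total []
  At Alpha: gained ['I865R', 'W638C'] -> total ['I865R', 'W638C']
  At Gamma: gained ['H219T', 'H154T'] -> total ['H154T', 'H219T', 'I865R', 'W638C']
  At Delta: gained ['H549C', 'K734V'] -> total ['H154T', 'H219T', 'H549C', 'I865R', 'K734V', 'W638C']
Mutations(Delta) = ['H154T', 'H219T', 'H549C', 'I865R', 'K734V', 'W638C']
Accumulating mutations along path to Mu:
  At Iota: gained [] -> total []
  At Alpha: gained ['I865R', 'W638C'] -> total ['I865R', 'W638C']
  At Gamma: gained ['H219T', 'H154T'] -> total ['H154T', 'H219T', 'I865R', 'W638C']
  At Mu: gained ['H98M', 'I162S', 'G429P'] -> total ['G429P', 'H154T', 'H219T', 'H98M', 'I162S', 'I865R', 'W638C']
Mutations(Mu) = ['G429P', 'H154T', 'H219T', 'H98M', 'I162S', 'I865R', 'W638C']
Intersection: ['H154T', 'H219T', 'H549C', 'I865R', 'K734V', 'W638C'] ∩ ['G429P', 'H154T', 'H219T', 'H98M', 'I162S', 'I865R', 'W638C'] = ['H154T', 'H219T', 'I865R', 'W638C']

Answer: H154T,H219T,I865R,W638C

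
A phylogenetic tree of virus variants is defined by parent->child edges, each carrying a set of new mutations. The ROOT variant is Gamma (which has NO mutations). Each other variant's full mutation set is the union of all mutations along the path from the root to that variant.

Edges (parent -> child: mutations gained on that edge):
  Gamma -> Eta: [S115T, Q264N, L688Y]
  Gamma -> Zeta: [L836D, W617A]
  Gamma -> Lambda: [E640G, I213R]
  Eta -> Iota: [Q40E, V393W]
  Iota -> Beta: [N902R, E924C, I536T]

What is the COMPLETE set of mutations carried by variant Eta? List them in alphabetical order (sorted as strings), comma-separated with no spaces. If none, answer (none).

At Gamma: gained [] -> total []
At Eta: gained ['S115T', 'Q264N', 'L688Y'] -> total ['L688Y', 'Q264N', 'S115T']

Answer: L688Y,Q264N,S115T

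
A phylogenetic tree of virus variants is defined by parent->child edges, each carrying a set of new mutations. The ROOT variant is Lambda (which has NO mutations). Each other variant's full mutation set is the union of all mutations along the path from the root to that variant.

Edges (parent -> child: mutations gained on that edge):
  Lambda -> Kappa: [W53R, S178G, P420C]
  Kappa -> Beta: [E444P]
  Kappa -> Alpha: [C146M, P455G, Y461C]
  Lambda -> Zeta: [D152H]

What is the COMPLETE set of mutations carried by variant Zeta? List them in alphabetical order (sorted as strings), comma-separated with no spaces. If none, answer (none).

At Lambda: gained [] -> total []
At Zeta: gained ['D152H'] -> total ['D152H']

Answer: D152H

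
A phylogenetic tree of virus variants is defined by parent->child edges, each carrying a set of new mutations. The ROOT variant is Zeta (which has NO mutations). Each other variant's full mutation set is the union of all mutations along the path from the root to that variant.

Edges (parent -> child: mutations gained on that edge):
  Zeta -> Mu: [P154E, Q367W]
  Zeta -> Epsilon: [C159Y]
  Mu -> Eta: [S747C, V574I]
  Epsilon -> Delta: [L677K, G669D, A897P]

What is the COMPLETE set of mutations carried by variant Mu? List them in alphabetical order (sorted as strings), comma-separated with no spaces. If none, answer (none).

Answer: P154E,Q367W

Derivation:
At Zeta: gained [] -> total []
At Mu: gained ['P154E', 'Q367W'] -> total ['P154E', 'Q367W']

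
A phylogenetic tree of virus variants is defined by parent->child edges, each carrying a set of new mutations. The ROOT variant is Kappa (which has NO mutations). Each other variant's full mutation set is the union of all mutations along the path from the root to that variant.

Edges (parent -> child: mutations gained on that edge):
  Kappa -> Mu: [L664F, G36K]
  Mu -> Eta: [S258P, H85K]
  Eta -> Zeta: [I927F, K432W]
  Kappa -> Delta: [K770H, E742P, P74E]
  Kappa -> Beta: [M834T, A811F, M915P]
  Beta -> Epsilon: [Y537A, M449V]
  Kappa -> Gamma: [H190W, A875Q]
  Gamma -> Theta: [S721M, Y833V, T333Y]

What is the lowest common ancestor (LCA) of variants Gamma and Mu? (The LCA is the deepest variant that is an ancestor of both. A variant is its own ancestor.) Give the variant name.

Answer: Kappa

Derivation:
Path from root to Gamma: Kappa -> Gamma
  ancestors of Gamma: {Kappa, Gamma}
Path from root to Mu: Kappa -> Mu
  ancestors of Mu: {Kappa, Mu}
Common ancestors: {Kappa}
Walk up from Mu: Mu (not in ancestors of Gamma), Kappa (in ancestors of Gamma)
Deepest common ancestor (LCA) = Kappa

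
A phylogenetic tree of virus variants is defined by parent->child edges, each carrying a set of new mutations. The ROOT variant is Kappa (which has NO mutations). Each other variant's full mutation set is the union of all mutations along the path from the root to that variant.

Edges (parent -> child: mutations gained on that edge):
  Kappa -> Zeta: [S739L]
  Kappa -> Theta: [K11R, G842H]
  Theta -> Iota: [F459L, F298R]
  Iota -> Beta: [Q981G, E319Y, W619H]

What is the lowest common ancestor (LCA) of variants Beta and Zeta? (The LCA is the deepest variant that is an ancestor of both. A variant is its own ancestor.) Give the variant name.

Path from root to Beta: Kappa -> Theta -> Iota -> Beta
  ancestors of Beta: {Kappa, Theta, Iota, Beta}
Path from root to Zeta: Kappa -> Zeta
  ancestors of Zeta: {Kappa, Zeta}
Common ancestors: {Kappa}
Walk up from Zeta: Zeta (not in ancestors of Beta), Kappa (in ancestors of Beta)
Deepest common ancestor (LCA) = Kappa

Answer: Kappa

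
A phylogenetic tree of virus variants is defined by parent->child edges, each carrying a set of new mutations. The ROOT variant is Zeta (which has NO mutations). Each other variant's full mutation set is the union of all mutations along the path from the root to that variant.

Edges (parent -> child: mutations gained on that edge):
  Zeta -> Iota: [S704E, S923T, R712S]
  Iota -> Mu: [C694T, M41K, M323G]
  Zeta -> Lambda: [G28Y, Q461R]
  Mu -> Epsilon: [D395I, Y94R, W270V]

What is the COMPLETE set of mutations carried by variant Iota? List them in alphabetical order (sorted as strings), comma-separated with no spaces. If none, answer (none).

Answer: R712S,S704E,S923T

Derivation:
At Zeta: gained [] -> total []
At Iota: gained ['S704E', 'S923T', 'R712S'] -> total ['R712S', 'S704E', 'S923T']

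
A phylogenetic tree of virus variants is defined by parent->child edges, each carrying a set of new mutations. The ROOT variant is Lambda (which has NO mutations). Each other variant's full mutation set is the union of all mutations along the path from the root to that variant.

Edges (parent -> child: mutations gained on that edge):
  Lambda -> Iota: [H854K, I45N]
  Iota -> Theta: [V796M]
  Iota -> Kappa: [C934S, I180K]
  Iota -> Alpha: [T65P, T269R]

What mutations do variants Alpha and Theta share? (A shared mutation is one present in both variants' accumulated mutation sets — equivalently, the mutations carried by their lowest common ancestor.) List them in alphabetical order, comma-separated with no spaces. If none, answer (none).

Answer: H854K,I45N

Derivation:
Accumulating mutations along path to Alpha:
  At Lambda: gained [] -> total []
  At Iota: gained ['H854K', 'I45N'] -> total ['H854K', 'I45N']
  At Alpha: gained ['T65P', 'T269R'] -> total ['H854K', 'I45N', 'T269R', 'T65P']
Mutations(Alpha) = ['H854K', 'I45N', 'T269R', 'T65P']
Accumulating mutations along path to Theta:
  At Lambda: gained [] -> total []
  At Iota: gained ['H854K', 'I45N'] -> total ['H854K', 'I45N']
  At Theta: gained ['V796M'] -> total ['H854K', 'I45N', 'V796M']
Mutations(Theta) = ['H854K', 'I45N', 'V796M']
Intersection: ['H854K', 'I45N', 'T269R', 'T65P'] ∩ ['H854K', 'I45N', 'V796M'] = ['H854K', 'I45N']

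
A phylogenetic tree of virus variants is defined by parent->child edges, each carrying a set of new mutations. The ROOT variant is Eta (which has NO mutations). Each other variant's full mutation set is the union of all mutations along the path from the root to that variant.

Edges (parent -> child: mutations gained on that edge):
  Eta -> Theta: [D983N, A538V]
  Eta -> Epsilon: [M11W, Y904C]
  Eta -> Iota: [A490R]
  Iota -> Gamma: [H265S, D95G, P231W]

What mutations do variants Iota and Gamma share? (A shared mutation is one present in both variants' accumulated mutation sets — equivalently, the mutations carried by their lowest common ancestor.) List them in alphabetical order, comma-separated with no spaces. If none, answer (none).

Answer: A490R

Derivation:
Accumulating mutations along path to Iota:
  At Eta: gained [] -> total []
  At Iota: gained ['A490R'] -> total ['A490R']
Mutations(Iota) = ['A490R']
Accumulating mutations along path to Gamma:
  At Eta: gained [] -> total []
  At Iota: gained ['A490R'] -> total ['A490R']
  At Gamma: gained ['H265S', 'D95G', 'P231W'] -> total ['A490R', 'D95G', 'H265S', 'P231W']
Mutations(Gamma) = ['A490R', 'D95G', 'H265S', 'P231W']
Intersection: ['A490R'] ∩ ['A490R', 'D95G', 'H265S', 'P231W'] = ['A490R']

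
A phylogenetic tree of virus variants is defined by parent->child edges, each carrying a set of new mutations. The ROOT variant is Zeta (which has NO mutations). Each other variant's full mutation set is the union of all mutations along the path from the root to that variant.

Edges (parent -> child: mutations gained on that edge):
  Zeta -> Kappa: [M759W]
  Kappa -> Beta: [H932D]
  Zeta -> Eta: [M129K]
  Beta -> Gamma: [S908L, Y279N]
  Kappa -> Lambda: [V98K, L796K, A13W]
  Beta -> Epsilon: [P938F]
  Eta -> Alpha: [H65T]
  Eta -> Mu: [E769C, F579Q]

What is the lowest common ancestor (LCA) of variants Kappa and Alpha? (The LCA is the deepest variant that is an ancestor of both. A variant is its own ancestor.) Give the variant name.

Path from root to Kappa: Zeta -> Kappa
  ancestors of Kappa: {Zeta, Kappa}
Path from root to Alpha: Zeta -> Eta -> Alpha
  ancestors of Alpha: {Zeta, Eta, Alpha}
Common ancestors: {Zeta}
Walk up from Alpha: Alpha (not in ancestors of Kappa), Eta (not in ancestors of Kappa), Zeta (in ancestors of Kappa)
Deepest common ancestor (LCA) = Zeta

Answer: Zeta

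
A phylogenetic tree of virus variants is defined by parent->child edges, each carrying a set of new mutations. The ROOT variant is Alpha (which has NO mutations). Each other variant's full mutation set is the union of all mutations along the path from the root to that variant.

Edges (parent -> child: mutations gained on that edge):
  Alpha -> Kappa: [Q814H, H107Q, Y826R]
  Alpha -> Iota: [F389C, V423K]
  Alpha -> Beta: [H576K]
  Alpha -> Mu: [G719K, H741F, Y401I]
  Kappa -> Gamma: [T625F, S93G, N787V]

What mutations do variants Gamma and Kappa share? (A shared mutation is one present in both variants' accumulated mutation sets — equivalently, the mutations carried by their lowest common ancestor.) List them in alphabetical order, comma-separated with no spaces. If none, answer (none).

Answer: H107Q,Q814H,Y826R

Derivation:
Accumulating mutations along path to Gamma:
  At Alpha: gained [] -> total []
  At Kappa: gained ['Q814H', 'H107Q', 'Y826R'] -> total ['H107Q', 'Q814H', 'Y826R']
  At Gamma: gained ['T625F', 'S93G', 'N787V'] -> total ['H107Q', 'N787V', 'Q814H', 'S93G', 'T625F', 'Y826R']
Mutations(Gamma) = ['H107Q', 'N787V', 'Q814H', 'S93G', 'T625F', 'Y826R']
Accumulating mutations along path to Kappa:
  At Alpha: gained [] -> total []
  At Kappa: gained ['Q814H', 'H107Q', 'Y826R'] -> total ['H107Q', 'Q814H', 'Y826R']
Mutations(Kappa) = ['H107Q', 'Q814H', 'Y826R']
Intersection: ['H107Q', 'N787V', 'Q814H', 'S93G', 'T625F', 'Y826R'] ∩ ['H107Q', 'Q814H', 'Y826R'] = ['H107Q', 'Q814H', 'Y826R']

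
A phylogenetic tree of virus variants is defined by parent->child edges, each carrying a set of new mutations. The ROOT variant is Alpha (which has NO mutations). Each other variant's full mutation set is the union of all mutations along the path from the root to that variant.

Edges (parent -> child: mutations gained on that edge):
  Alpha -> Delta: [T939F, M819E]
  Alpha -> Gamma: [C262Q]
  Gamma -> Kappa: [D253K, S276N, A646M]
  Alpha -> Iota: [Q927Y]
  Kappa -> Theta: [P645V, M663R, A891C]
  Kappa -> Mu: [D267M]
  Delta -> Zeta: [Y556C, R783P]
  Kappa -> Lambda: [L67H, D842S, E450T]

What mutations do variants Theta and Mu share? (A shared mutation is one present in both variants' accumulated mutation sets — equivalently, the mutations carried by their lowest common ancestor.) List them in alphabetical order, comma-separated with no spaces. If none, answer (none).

Answer: A646M,C262Q,D253K,S276N

Derivation:
Accumulating mutations along path to Theta:
  At Alpha: gained [] -> total []
  At Gamma: gained ['C262Q'] -> total ['C262Q']
  At Kappa: gained ['D253K', 'S276N', 'A646M'] -> total ['A646M', 'C262Q', 'D253K', 'S276N']
  At Theta: gained ['P645V', 'M663R', 'A891C'] -> total ['A646M', 'A891C', 'C262Q', 'D253K', 'M663R', 'P645V', 'S276N']
Mutations(Theta) = ['A646M', 'A891C', 'C262Q', 'D253K', 'M663R', 'P645V', 'S276N']
Accumulating mutations along path to Mu:
  At Alpha: gained [] -> total []
  At Gamma: gained ['C262Q'] -> total ['C262Q']
  At Kappa: gained ['D253K', 'S276N', 'A646M'] -> total ['A646M', 'C262Q', 'D253K', 'S276N']
  At Mu: gained ['D267M'] -> total ['A646M', 'C262Q', 'D253K', 'D267M', 'S276N']
Mutations(Mu) = ['A646M', 'C262Q', 'D253K', 'D267M', 'S276N']
Intersection: ['A646M', 'A891C', 'C262Q', 'D253K', 'M663R', 'P645V', 'S276N'] ∩ ['A646M', 'C262Q', 'D253K', 'D267M', 'S276N'] = ['A646M', 'C262Q', 'D253K', 'S276N']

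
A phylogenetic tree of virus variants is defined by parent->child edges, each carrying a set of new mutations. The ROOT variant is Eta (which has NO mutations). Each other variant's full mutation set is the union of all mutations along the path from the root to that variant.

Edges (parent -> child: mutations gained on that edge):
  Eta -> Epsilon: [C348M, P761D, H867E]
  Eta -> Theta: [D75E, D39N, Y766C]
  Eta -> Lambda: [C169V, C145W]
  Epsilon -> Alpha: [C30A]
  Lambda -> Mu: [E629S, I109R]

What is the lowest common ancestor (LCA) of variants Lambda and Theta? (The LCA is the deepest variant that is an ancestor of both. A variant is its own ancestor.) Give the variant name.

Answer: Eta

Derivation:
Path from root to Lambda: Eta -> Lambda
  ancestors of Lambda: {Eta, Lambda}
Path from root to Theta: Eta -> Theta
  ancestors of Theta: {Eta, Theta}
Common ancestors: {Eta}
Walk up from Theta: Theta (not in ancestors of Lambda), Eta (in ancestors of Lambda)
Deepest common ancestor (LCA) = Eta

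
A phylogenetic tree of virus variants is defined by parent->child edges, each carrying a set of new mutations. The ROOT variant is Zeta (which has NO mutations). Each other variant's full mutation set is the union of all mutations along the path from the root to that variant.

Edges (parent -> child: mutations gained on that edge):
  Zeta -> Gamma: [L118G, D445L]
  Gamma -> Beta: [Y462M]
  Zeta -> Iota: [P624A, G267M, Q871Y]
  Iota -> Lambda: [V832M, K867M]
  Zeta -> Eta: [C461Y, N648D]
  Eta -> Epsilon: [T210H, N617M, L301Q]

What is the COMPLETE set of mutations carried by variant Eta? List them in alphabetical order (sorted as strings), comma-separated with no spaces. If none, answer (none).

Answer: C461Y,N648D

Derivation:
At Zeta: gained [] -> total []
At Eta: gained ['C461Y', 'N648D'] -> total ['C461Y', 'N648D']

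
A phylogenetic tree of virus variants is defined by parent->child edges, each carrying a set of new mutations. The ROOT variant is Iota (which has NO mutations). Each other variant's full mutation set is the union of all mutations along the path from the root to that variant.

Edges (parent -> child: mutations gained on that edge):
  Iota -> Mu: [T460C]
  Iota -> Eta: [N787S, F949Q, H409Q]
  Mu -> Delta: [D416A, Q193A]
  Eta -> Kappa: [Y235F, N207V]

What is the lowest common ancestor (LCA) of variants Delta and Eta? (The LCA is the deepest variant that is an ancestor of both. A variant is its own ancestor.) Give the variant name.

Answer: Iota

Derivation:
Path from root to Delta: Iota -> Mu -> Delta
  ancestors of Delta: {Iota, Mu, Delta}
Path from root to Eta: Iota -> Eta
  ancestors of Eta: {Iota, Eta}
Common ancestors: {Iota}
Walk up from Eta: Eta (not in ancestors of Delta), Iota (in ancestors of Delta)
Deepest common ancestor (LCA) = Iota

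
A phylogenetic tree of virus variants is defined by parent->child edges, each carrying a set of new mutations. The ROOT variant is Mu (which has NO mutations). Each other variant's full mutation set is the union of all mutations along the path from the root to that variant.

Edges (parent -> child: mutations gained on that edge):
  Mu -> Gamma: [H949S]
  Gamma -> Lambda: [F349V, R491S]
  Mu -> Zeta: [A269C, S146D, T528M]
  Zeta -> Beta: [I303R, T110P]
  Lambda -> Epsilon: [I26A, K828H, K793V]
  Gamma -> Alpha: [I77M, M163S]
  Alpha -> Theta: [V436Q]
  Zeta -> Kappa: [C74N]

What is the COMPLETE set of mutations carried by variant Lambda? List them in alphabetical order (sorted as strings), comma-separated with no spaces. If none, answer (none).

At Mu: gained [] -> total []
At Gamma: gained ['H949S'] -> total ['H949S']
At Lambda: gained ['F349V', 'R491S'] -> total ['F349V', 'H949S', 'R491S']

Answer: F349V,H949S,R491S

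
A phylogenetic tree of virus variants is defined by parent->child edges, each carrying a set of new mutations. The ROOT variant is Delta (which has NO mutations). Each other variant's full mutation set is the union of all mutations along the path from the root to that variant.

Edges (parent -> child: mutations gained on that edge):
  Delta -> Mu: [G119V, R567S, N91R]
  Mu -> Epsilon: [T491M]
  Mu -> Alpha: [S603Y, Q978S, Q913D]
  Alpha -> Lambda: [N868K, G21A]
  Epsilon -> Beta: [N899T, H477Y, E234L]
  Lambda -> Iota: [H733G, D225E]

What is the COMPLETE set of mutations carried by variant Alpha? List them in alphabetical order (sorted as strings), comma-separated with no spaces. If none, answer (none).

At Delta: gained [] -> total []
At Mu: gained ['G119V', 'R567S', 'N91R'] -> total ['G119V', 'N91R', 'R567S']
At Alpha: gained ['S603Y', 'Q978S', 'Q913D'] -> total ['G119V', 'N91R', 'Q913D', 'Q978S', 'R567S', 'S603Y']

Answer: G119V,N91R,Q913D,Q978S,R567S,S603Y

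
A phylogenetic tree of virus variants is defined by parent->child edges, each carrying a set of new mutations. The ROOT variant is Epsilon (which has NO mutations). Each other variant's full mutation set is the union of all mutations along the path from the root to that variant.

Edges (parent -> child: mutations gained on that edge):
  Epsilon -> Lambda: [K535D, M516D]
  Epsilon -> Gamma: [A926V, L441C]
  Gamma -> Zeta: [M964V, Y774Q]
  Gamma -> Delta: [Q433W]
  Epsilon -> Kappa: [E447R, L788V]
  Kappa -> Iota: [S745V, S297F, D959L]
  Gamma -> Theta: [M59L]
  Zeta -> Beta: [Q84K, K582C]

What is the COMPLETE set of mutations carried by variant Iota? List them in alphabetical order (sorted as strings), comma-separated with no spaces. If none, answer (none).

At Epsilon: gained [] -> total []
At Kappa: gained ['E447R', 'L788V'] -> total ['E447R', 'L788V']
At Iota: gained ['S745V', 'S297F', 'D959L'] -> total ['D959L', 'E447R', 'L788V', 'S297F', 'S745V']

Answer: D959L,E447R,L788V,S297F,S745V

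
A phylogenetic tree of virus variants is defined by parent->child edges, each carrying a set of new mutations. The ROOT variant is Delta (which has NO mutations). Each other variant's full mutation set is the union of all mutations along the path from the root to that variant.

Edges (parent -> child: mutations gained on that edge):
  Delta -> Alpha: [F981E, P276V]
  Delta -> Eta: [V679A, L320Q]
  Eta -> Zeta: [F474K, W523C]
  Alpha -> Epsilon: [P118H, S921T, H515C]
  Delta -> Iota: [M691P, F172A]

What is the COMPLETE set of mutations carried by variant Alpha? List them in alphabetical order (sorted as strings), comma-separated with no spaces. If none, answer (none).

At Delta: gained [] -> total []
At Alpha: gained ['F981E', 'P276V'] -> total ['F981E', 'P276V']

Answer: F981E,P276V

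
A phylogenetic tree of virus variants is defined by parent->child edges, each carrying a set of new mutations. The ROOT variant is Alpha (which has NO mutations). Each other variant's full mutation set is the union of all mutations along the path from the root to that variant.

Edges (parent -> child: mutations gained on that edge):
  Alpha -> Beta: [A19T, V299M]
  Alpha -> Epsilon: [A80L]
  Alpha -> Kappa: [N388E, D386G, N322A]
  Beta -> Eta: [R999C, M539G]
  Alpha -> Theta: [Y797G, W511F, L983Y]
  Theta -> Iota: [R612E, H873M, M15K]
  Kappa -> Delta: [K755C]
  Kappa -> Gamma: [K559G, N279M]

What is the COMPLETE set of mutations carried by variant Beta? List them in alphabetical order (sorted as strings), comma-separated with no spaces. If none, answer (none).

Answer: A19T,V299M

Derivation:
At Alpha: gained [] -> total []
At Beta: gained ['A19T', 'V299M'] -> total ['A19T', 'V299M']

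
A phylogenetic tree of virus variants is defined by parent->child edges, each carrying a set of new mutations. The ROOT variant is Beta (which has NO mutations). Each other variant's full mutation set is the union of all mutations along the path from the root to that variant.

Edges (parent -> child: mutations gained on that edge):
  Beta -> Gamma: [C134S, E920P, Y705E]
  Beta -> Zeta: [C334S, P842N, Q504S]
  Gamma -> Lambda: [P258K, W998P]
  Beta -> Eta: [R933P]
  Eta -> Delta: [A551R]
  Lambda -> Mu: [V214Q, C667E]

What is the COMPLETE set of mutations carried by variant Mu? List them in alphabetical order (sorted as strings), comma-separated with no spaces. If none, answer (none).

At Beta: gained [] -> total []
At Gamma: gained ['C134S', 'E920P', 'Y705E'] -> total ['C134S', 'E920P', 'Y705E']
At Lambda: gained ['P258K', 'W998P'] -> total ['C134S', 'E920P', 'P258K', 'W998P', 'Y705E']
At Mu: gained ['V214Q', 'C667E'] -> total ['C134S', 'C667E', 'E920P', 'P258K', 'V214Q', 'W998P', 'Y705E']

Answer: C134S,C667E,E920P,P258K,V214Q,W998P,Y705E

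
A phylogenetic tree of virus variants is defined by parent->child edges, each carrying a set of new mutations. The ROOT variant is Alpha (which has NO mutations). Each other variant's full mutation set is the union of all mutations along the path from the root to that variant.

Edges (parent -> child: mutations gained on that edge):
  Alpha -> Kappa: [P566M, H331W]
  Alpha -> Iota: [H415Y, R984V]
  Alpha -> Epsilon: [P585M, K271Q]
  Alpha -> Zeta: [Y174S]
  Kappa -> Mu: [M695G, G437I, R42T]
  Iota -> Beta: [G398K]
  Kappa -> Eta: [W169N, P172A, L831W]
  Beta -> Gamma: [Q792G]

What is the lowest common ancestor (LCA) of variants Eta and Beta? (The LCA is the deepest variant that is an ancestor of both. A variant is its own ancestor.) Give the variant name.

Path from root to Eta: Alpha -> Kappa -> Eta
  ancestors of Eta: {Alpha, Kappa, Eta}
Path from root to Beta: Alpha -> Iota -> Beta
  ancestors of Beta: {Alpha, Iota, Beta}
Common ancestors: {Alpha}
Walk up from Beta: Beta (not in ancestors of Eta), Iota (not in ancestors of Eta), Alpha (in ancestors of Eta)
Deepest common ancestor (LCA) = Alpha

Answer: Alpha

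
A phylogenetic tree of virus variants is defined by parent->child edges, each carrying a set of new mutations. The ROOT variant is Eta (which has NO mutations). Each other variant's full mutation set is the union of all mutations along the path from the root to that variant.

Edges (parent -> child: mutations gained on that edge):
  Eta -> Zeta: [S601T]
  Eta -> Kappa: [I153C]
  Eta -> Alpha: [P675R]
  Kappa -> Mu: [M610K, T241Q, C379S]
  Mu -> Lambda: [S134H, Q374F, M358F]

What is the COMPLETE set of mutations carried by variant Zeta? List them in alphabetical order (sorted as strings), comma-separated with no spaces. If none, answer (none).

At Eta: gained [] -> total []
At Zeta: gained ['S601T'] -> total ['S601T']

Answer: S601T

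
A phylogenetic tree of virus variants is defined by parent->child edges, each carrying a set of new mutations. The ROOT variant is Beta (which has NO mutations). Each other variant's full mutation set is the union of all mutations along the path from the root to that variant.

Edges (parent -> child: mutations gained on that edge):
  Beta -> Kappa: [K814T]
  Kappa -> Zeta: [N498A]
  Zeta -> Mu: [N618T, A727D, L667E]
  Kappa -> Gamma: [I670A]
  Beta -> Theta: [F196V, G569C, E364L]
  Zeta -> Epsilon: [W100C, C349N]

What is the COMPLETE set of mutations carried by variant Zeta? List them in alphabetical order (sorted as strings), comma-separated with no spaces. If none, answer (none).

At Beta: gained [] -> total []
At Kappa: gained ['K814T'] -> total ['K814T']
At Zeta: gained ['N498A'] -> total ['K814T', 'N498A']

Answer: K814T,N498A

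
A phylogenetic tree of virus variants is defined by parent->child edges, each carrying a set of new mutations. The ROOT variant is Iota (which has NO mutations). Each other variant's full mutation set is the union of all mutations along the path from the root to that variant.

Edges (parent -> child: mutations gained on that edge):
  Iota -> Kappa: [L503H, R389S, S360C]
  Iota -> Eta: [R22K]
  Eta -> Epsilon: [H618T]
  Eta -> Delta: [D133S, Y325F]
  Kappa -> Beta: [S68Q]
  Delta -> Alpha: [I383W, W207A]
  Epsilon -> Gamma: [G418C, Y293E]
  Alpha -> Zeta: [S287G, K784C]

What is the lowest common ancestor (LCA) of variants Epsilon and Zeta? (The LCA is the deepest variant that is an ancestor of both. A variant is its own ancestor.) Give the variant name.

Answer: Eta

Derivation:
Path from root to Epsilon: Iota -> Eta -> Epsilon
  ancestors of Epsilon: {Iota, Eta, Epsilon}
Path from root to Zeta: Iota -> Eta -> Delta -> Alpha -> Zeta
  ancestors of Zeta: {Iota, Eta, Delta, Alpha, Zeta}
Common ancestors: {Iota, Eta}
Walk up from Zeta: Zeta (not in ancestors of Epsilon), Alpha (not in ancestors of Epsilon), Delta (not in ancestors of Epsilon), Eta (in ancestors of Epsilon), Iota (in ancestors of Epsilon)
Deepest common ancestor (LCA) = Eta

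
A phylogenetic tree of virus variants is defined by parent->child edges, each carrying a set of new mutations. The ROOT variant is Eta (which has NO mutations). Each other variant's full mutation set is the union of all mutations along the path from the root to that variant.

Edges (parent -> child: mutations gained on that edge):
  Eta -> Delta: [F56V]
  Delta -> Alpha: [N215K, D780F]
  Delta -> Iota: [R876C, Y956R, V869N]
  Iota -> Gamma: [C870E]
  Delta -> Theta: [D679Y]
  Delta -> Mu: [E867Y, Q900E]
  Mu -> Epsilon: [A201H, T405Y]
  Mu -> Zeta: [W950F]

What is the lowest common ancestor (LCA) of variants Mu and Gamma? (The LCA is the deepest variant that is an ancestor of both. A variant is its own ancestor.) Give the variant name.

Answer: Delta

Derivation:
Path from root to Mu: Eta -> Delta -> Mu
  ancestors of Mu: {Eta, Delta, Mu}
Path from root to Gamma: Eta -> Delta -> Iota -> Gamma
  ancestors of Gamma: {Eta, Delta, Iota, Gamma}
Common ancestors: {Eta, Delta}
Walk up from Gamma: Gamma (not in ancestors of Mu), Iota (not in ancestors of Mu), Delta (in ancestors of Mu), Eta (in ancestors of Mu)
Deepest common ancestor (LCA) = Delta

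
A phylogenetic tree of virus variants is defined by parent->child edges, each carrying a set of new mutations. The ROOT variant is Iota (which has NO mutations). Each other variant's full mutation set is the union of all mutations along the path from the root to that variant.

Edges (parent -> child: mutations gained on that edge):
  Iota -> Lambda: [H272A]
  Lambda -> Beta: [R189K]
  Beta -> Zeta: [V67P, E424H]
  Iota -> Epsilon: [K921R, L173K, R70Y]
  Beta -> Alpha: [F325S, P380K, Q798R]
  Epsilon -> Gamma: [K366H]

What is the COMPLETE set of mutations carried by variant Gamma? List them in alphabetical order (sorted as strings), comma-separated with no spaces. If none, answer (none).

At Iota: gained [] -> total []
At Epsilon: gained ['K921R', 'L173K', 'R70Y'] -> total ['K921R', 'L173K', 'R70Y']
At Gamma: gained ['K366H'] -> total ['K366H', 'K921R', 'L173K', 'R70Y']

Answer: K366H,K921R,L173K,R70Y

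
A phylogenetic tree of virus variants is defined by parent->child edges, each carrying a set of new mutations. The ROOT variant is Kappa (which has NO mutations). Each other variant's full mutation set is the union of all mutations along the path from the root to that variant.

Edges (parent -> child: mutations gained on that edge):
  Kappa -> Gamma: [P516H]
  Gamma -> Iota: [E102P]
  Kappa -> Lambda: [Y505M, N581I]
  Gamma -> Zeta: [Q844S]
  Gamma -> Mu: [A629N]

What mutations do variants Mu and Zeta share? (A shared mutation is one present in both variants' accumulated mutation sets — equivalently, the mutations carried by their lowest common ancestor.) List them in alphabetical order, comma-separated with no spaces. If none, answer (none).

Accumulating mutations along path to Mu:
  At Kappa: gained [] -> total []
  At Gamma: gained ['P516H'] -> total ['P516H']
  At Mu: gained ['A629N'] -> total ['A629N', 'P516H']
Mutations(Mu) = ['A629N', 'P516H']
Accumulating mutations along path to Zeta:
  At Kappa: gained [] -> total []
  At Gamma: gained ['P516H'] -> total ['P516H']
  At Zeta: gained ['Q844S'] -> total ['P516H', 'Q844S']
Mutations(Zeta) = ['P516H', 'Q844S']
Intersection: ['A629N', 'P516H'] ∩ ['P516H', 'Q844S'] = ['P516H']

Answer: P516H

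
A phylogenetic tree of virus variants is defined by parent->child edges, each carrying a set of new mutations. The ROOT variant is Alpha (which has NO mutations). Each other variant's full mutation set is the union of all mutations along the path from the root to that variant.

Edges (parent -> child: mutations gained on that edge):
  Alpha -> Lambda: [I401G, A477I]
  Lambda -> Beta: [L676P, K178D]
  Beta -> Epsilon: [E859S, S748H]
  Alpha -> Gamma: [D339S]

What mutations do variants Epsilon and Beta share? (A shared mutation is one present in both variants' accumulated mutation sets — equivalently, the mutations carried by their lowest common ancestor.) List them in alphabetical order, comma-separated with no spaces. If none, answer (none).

Accumulating mutations along path to Epsilon:
  At Alpha: gained [] -> total []
  At Lambda: gained ['I401G', 'A477I'] -> total ['A477I', 'I401G']
  At Beta: gained ['L676P', 'K178D'] -> total ['A477I', 'I401G', 'K178D', 'L676P']
  At Epsilon: gained ['E859S', 'S748H'] -> total ['A477I', 'E859S', 'I401G', 'K178D', 'L676P', 'S748H']
Mutations(Epsilon) = ['A477I', 'E859S', 'I401G', 'K178D', 'L676P', 'S748H']
Accumulating mutations along path to Beta:
  At Alpha: gained [] -> total []
  At Lambda: gained ['I401G', 'A477I'] -> total ['A477I', 'I401G']
  At Beta: gained ['L676P', 'K178D'] -> total ['A477I', 'I401G', 'K178D', 'L676P']
Mutations(Beta) = ['A477I', 'I401G', 'K178D', 'L676P']
Intersection: ['A477I', 'E859S', 'I401G', 'K178D', 'L676P', 'S748H'] ∩ ['A477I', 'I401G', 'K178D', 'L676P'] = ['A477I', 'I401G', 'K178D', 'L676P']

Answer: A477I,I401G,K178D,L676P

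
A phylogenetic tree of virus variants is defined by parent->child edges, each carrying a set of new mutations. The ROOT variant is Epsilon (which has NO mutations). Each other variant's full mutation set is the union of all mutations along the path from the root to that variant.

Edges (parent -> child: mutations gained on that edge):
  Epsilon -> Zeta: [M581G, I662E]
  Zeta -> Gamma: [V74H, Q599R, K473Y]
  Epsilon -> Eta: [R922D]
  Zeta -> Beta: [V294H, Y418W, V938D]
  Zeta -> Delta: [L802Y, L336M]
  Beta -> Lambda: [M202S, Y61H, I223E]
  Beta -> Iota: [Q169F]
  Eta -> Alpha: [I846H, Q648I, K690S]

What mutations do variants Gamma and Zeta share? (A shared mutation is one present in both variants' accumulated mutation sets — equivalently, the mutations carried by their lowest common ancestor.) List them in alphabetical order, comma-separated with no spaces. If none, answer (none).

Accumulating mutations along path to Gamma:
  At Epsilon: gained [] -> total []
  At Zeta: gained ['M581G', 'I662E'] -> total ['I662E', 'M581G']
  At Gamma: gained ['V74H', 'Q599R', 'K473Y'] -> total ['I662E', 'K473Y', 'M581G', 'Q599R', 'V74H']
Mutations(Gamma) = ['I662E', 'K473Y', 'M581G', 'Q599R', 'V74H']
Accumulating mutations along path to Zeta:
  At Epsilon: gained [] -> total []
  At Zeta: gained ['M581G', 'I662E'] -> total ['I662E', 'M581G']
Mutations(Zeta) = ['I662E', 'M581G']
Intersection: ['I662E', 'K473Y', 'M581G', 'Q599R', 'V74H'] ∩ ['I662E', 'M581G'] = ['I662E', 'M581G']

Answer: I662E,M581G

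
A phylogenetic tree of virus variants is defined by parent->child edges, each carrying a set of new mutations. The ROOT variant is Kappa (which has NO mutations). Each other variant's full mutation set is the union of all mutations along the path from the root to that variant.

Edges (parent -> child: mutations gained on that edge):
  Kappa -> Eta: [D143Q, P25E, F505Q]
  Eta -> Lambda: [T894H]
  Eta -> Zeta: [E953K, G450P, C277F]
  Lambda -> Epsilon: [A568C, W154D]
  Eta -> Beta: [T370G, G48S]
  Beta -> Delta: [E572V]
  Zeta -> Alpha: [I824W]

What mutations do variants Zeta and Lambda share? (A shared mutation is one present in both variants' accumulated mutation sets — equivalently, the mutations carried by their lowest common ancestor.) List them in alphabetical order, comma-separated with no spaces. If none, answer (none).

Answer: D143Q,F505Q,P25E

Derivation:
Accumulating mutations along path to Zeta:
  At Kappa: gained [] -> total []
  At Eta: gained ['D143Q', 'P25E', 'F505Q'] -> total ['D143Q', 'F505Q', 'P25E']
  At Zeta: gained ['E953K', 'G450P', 'C277F'] -> total ['C277F', 'D143Q', 'E953K', 'F505Q', 'G450P', 'P25E']
Mutations(Zeta) = ['C277F', 'D143Q', 'E953K', 'F505Q', 'G450P', 'P25E']
Accumulating mutations along path to Lambda:
  At Kappa: gained [] -> total []
  At Eta: gained ['D143Q', 'P25E', 'F505Q'] -> total ['D143Q', 'F505Q', 'P25E']
  At Lambda: gained ['T894H'] -> total ['D143Q', 'F505Q', 'P25E', 'T894H']
Mutations(Lambda) = ['D143Q', 'F505Q', 'P25E', 'T894H']
Intersection: ['C277F', 'D143Q', 'E953K', 'F505Q', 'G450P', 'P25E'] ∩ ['D143Q', 'F505Q', 'P25E', 'T894H'] = ['D143Q', 'F505Q', 'P25E']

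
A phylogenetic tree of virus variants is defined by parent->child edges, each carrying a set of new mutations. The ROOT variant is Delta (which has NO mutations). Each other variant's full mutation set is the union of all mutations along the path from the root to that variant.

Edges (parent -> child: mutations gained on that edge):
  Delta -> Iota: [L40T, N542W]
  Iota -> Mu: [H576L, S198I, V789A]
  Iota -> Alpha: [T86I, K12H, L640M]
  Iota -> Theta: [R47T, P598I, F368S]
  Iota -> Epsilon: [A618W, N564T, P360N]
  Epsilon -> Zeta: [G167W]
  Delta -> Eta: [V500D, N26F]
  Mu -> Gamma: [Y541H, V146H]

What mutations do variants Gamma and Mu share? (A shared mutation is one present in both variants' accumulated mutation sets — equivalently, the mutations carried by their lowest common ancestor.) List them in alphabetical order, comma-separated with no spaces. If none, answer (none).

Accumulating mutations along path to Gamma:
  At Delta: gained [] -> total []
  At Iota: gained ['L40T', 'N542W'] -> total ['L40T', 'N542W']
  At Mu: gained ['H576L', 'S198I', 'V789A'] -> total ['H576L', 'L40T', 'N542W', 'S198I', 'V789A']
  At Gamma: gained ['Y541H', 'V146H'] -> total ['H576L', 'L40T', 'N542W', 'S198I', 'V146H', 'V789A', 'Y541H']
Mutations(Gamma) = ['H576L', 'L40T', 'N542W', 'S198I', 'V146H', 'V789A', 'Y541H']
Accumulating mutations along path to Mu:
  At Delta: gained [] -> total []
  At Iota: gained ['L40T', 'N542W'] -> total ['L40T', 'N542W']
  At Mu: gained ['H576L', 'S198I', 'V789A'] -> total ['H576L', 'L40T', 'N542W', 'S198I', 'V789A']
Mutations(Mu) = ['H576L', 'L40T', 'N542W', 'S198I', 'V789A']
Intersection: ['H576L', 'L40T', 'N542W', 'S198I', 'V146H', 'V789A', 'Y541H'] ∩ ['H576L', 'L40T', 'N542W', 'S198I', 'V789A'] = ['H576L', 'L40T', 'N542W', 'S198I', 'V789A']

Answer: H576L,L40T,N542W,S198I,V789A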